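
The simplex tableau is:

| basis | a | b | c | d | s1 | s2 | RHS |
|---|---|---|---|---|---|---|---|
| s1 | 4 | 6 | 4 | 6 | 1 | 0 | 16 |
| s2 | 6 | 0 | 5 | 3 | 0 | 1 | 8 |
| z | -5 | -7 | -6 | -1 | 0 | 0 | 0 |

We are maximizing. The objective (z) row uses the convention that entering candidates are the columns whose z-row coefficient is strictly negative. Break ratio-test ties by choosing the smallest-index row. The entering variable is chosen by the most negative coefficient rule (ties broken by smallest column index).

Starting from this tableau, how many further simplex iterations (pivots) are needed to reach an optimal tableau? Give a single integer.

pivot: b in, s1 out → z = 56/3
pivot: c in, s2 out → z = 104/5
No improving column remains; optimal.

2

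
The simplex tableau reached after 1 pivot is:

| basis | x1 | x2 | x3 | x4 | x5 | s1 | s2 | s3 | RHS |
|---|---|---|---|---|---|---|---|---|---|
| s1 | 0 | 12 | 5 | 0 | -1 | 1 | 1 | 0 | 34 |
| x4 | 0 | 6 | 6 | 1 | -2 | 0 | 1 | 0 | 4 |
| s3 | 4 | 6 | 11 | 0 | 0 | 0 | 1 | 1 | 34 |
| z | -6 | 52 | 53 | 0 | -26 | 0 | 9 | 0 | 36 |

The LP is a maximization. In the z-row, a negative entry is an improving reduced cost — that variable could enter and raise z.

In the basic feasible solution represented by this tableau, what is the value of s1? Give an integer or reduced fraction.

s1 is basic (row 1); its value is the RHS of that row: 34.

34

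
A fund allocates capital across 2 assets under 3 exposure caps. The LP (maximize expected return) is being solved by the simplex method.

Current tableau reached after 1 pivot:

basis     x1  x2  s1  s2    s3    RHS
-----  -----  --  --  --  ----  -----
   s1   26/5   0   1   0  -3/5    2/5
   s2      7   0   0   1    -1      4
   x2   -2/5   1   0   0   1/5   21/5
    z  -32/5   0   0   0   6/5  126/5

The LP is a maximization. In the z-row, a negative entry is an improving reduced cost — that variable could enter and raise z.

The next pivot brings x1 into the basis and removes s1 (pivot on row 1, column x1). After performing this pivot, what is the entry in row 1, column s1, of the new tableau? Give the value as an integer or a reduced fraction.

Pivot element is row 1, column x1: 26/5.
Normalize row 1: new (row 1, s1) = 1/(26/5) = 5/26.
Row 1 is the pivot row, so the entry is 5/26.

5/26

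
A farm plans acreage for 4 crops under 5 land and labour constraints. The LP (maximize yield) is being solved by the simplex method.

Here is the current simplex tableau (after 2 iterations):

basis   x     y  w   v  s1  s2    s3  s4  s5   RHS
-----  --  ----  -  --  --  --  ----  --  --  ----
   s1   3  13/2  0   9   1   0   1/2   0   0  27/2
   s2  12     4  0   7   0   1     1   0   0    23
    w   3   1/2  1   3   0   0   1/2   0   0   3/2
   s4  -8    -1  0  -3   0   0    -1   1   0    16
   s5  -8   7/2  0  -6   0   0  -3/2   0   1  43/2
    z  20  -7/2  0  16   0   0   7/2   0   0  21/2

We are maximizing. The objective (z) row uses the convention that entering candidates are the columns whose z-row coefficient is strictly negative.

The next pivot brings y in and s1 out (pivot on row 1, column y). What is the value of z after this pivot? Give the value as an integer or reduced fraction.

Minimum ratio for y: (27/2)/(13/2) = 27/13.
z changes by −(z-row coeff of y)·ratio = −(-7/2)·(27/13) = 189/26.
New z = 21/2 + (189/26) = 231/13.

231/13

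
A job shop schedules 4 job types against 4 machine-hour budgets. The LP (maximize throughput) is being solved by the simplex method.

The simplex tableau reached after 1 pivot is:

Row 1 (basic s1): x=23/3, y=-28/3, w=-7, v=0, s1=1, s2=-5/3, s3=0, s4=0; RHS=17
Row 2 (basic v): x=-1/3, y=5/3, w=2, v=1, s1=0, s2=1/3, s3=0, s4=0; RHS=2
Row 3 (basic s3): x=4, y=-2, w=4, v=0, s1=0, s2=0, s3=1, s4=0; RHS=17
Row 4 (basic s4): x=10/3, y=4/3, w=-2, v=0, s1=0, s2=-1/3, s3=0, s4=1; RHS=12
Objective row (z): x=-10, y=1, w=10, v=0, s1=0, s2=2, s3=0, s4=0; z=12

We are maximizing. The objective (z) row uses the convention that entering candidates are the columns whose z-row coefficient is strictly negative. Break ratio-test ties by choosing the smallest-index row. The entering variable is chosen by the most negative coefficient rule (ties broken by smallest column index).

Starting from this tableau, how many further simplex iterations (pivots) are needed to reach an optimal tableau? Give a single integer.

pivot: x in, s1 out → z = 786/23
pivot: y in, s4 out → z = 2711/62
No improving column remains; optimal.

2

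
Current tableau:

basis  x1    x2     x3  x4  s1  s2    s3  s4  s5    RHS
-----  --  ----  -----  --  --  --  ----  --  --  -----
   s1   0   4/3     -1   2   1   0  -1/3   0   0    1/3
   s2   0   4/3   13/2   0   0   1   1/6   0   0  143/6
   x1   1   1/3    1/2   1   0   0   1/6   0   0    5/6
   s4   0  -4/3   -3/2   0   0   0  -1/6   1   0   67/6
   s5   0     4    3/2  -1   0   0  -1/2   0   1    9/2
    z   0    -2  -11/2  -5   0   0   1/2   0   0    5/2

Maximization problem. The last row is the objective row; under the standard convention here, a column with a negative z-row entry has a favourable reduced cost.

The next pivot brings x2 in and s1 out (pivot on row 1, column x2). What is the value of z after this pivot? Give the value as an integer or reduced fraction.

Minimum ratio for x2: (1/3)/(4/3) = 1/4.
z changes by −(z-row coeff of x2)·ratio = −(-2)·(1/4) = 1/2.
New z = 5/2 + (1/2) = 3.

3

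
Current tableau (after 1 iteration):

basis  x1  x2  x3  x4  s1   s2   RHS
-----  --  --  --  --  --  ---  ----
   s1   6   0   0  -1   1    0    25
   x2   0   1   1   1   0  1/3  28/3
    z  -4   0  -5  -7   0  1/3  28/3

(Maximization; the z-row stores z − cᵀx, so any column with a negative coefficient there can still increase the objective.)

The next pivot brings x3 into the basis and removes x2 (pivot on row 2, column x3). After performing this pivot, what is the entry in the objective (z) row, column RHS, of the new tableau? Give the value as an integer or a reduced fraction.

Pivot element is row 2, column x3: 1.
Normalize row 2: new (row 2, RHS) = (28/3)/1 = 28/3.
z-row ← z-row − (-5)·(new row 2): 28/3 − (-5)·(28/3) = 56.

56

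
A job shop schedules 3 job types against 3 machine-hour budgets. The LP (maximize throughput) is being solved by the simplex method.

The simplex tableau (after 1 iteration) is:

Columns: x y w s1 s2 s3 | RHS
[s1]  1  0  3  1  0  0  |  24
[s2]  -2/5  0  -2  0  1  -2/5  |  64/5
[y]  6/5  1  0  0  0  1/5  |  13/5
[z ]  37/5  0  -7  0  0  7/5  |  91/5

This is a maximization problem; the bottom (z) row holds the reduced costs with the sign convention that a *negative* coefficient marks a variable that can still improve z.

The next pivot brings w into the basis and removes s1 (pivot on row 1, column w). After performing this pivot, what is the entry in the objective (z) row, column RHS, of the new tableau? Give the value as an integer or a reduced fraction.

Pivot element is row 1, column w: 3.
Normalize row 1: new (row 1, RHS) = 24/3 = 8.
z-row ← z-row − (-7)·(new row 1): 91/5 − (-7)·8 = 371/5.

371/5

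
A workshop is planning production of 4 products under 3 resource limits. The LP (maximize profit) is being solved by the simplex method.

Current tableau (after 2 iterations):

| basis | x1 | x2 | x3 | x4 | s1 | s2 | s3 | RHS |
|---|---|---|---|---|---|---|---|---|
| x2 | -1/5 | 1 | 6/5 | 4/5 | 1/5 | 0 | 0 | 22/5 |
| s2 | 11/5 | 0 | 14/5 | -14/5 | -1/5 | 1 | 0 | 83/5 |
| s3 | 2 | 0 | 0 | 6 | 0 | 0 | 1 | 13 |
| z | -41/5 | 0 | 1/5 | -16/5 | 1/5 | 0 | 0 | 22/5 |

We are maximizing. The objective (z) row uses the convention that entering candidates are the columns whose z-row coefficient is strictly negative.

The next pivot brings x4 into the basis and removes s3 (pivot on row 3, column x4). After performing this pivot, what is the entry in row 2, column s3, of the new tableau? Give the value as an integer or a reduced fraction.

7/15

Pivot element is row 3, column x4: 6.
Normalize row 3: new (row 3, s3) = 1/6 = 1/6.
row 2 ← row 2 − (-14/5)·(new row 3): 0 − (-14/5)·(1/6) = 7/15.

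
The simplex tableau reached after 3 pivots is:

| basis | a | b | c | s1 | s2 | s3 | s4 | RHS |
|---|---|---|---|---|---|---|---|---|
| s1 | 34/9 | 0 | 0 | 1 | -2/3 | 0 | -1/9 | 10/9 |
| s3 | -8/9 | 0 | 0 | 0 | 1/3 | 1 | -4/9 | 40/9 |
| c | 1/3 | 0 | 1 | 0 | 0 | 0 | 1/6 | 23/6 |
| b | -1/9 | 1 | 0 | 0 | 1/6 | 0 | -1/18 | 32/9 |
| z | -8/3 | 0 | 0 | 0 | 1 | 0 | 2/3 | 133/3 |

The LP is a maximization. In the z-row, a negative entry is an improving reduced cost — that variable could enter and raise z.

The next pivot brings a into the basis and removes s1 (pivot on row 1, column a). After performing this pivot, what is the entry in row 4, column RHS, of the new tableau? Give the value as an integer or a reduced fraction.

Pivot element is row 1, column a: 34/9.
Normalize row 1: new (row 1, RHS) = (10/9)/(34/9) = 5/17.
row 4 ← row 4 − (-1/9)·(new row 1): 32/9 − (-1/9)·(5/17) = 61/17.

61/17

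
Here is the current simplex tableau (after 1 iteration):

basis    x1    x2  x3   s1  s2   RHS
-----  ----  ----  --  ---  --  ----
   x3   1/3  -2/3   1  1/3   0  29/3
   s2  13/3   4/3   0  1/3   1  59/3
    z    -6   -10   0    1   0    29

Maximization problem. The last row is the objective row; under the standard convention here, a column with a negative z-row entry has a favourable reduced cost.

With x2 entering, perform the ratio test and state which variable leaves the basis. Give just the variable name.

Ratios: row 1 (x3): entry -2/3 ≤ 0, skip; row 2 (s2): (59/3)/(4/3) = 59/4.
Minimum ratio 59/4 is in the s2 row, so s2 leaves.

s2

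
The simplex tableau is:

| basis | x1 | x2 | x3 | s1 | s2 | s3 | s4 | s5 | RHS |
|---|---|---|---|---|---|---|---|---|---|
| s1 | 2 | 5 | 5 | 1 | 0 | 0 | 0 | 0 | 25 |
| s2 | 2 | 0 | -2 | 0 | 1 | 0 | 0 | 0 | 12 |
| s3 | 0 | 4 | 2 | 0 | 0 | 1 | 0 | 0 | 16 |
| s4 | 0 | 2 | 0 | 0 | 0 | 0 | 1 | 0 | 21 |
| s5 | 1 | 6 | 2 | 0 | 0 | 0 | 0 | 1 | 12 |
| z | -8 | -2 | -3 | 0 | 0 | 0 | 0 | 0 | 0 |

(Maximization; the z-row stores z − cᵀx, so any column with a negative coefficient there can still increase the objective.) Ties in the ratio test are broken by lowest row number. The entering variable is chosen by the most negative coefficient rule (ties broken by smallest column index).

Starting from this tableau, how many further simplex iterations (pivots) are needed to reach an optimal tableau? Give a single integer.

pivot: x1 in, s2 out → z = 48
pivot: x3 in, s1 out → z = 479/7
No improving column remains; optimal.

2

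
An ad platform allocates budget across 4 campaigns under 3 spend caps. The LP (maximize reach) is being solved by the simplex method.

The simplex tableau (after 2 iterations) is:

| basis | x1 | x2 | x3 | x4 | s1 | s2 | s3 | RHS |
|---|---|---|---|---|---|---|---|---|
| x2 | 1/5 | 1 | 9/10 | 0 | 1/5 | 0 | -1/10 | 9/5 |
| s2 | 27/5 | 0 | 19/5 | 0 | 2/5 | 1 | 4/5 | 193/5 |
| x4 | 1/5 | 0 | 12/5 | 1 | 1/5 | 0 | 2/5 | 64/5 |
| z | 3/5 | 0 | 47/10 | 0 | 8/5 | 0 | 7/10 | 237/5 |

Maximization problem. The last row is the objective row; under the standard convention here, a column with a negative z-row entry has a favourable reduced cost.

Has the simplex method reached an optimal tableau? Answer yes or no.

yes

No objective-row coefficient is strictly negative, so no entering variable exists; the tableau is optimal.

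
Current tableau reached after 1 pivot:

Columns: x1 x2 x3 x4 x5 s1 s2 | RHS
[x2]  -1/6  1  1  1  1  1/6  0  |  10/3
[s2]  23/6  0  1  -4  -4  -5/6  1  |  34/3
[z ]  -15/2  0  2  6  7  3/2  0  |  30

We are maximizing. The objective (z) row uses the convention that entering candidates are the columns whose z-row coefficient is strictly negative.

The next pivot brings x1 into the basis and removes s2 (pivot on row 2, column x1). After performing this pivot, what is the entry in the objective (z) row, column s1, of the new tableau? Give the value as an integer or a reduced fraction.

Pivot element is row 2, column x1: 23/6.
Normalize row 2: new (row 2, s1) = (-5/6)/(23/6) = -5/23.
z-row ← z-row − (-15/2)·(new row 2): 3/2 − (-15/2)·(-5/23) = -3/23.

-3/23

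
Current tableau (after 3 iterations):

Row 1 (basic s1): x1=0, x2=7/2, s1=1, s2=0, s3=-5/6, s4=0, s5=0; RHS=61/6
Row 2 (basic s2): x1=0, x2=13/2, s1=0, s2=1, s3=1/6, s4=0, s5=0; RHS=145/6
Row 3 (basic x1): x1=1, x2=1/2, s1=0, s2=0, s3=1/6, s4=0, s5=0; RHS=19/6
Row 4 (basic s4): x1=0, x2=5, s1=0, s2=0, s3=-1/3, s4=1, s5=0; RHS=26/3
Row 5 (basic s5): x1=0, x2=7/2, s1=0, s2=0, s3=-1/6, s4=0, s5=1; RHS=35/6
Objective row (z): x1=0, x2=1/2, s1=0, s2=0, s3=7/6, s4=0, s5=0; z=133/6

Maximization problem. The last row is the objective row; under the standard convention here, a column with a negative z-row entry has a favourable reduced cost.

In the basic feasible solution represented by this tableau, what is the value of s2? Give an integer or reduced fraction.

145/6

s2 is basic (row 2); its value is the RHS of that row: 145/6.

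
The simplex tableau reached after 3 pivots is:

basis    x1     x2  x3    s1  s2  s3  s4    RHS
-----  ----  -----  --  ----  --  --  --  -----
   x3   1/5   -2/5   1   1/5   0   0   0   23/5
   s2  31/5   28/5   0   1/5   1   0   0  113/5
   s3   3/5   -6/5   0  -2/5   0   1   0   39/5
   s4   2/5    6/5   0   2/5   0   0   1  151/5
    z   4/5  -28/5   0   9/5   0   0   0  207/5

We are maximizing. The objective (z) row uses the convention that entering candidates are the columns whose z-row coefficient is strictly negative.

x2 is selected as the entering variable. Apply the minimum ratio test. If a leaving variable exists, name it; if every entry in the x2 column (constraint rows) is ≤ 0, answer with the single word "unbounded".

s2

Ratios: row 1 (x3): entry -2/5 ≤ 0, skip; row 2 (s2): (113/5)/(28/5) = 113/28; row 3 (s3): entry -6/5 ≤ 0, skip; row 4 (s4): (151/5)/(6/5) = 151/6.
Minimum ratio is in the s2 row, so s2 leaves.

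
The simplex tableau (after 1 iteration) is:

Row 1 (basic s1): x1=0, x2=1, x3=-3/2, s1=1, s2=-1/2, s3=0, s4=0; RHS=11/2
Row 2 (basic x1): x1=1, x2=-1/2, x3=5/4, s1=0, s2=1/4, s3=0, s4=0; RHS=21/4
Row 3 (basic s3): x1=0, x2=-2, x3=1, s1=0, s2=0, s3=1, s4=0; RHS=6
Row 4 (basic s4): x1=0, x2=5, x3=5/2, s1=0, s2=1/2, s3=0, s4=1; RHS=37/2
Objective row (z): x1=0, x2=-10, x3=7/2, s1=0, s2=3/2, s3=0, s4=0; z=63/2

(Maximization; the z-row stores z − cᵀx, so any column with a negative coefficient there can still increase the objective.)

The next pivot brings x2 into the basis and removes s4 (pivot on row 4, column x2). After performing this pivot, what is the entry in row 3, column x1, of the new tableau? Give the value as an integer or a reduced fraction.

0

Pivot element is row 4, column x2: 5.
Normalize row 4: new (row 4, x1) = 0/5 = 0.
row 3 ← row 3 − (-2)·(new row 4): 0 − (-2)·0 = 0.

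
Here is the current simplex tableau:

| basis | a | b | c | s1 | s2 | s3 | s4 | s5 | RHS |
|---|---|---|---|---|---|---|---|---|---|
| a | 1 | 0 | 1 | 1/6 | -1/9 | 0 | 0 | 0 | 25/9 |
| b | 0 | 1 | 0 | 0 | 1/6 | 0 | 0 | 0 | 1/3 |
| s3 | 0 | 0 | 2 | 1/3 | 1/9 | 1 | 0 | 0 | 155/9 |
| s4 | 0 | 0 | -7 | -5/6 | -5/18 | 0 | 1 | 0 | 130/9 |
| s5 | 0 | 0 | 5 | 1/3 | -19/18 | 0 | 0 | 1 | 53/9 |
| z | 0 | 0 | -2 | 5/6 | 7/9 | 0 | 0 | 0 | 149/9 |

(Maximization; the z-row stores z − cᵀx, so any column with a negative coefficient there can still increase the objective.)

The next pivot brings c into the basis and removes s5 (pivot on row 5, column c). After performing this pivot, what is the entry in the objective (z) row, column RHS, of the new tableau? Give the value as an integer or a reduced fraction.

851/45

Pivot element is row 5, column c: 5.
Normalize row 5: new (row 5, RHS) = (53/9)/5 = 53/45.
z-row ← z-row − (-2)·(new row 5): 149/9 − (-2)·(53/45) = 851/45.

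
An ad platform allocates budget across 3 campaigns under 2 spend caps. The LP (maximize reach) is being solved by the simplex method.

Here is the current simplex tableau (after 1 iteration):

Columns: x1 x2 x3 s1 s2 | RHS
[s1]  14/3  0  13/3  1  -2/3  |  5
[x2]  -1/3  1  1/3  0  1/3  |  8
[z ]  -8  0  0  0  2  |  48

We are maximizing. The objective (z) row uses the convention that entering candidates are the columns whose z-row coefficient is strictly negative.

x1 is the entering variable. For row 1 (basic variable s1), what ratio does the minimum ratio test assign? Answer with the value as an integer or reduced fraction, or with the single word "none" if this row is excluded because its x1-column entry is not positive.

15/14

Ratio = RHS / (x1 entry) = 5 / (14/3) = 15/14.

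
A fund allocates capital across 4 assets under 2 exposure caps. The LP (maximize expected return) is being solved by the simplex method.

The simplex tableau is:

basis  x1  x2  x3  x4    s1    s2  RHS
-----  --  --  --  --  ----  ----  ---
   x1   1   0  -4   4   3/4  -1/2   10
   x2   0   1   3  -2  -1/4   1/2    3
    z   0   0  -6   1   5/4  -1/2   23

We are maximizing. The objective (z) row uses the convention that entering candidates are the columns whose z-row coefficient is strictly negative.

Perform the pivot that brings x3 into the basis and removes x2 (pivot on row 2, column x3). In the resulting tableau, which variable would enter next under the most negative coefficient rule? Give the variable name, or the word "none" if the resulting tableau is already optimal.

Pivot element 3. New z-row = old z-row − (-6)·(row 2/3).
Updated z-row coefficients: x1: 0, x2: 2, x3: 0, x4: -3, s1: 3/4, s2: 1/2.
The most negative is -3 in column x4, so x4 would enter next.

x4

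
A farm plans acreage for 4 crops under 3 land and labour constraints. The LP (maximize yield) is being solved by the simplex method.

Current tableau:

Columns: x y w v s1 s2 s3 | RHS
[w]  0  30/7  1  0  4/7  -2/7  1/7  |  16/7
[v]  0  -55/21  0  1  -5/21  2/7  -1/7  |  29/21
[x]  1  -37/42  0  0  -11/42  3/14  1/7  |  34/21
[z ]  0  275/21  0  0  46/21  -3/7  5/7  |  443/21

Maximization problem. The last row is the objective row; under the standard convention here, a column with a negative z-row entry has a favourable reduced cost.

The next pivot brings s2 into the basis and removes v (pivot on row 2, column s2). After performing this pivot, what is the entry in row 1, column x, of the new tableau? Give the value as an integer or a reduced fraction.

Pivot element is row 2, column s2: 2/7.
Normalize row 2: new (row 2, x) = 0/(2/7) = 0.
row 1 ← row 1 − (-2/7)·(new row 2): 0 − (-2/7)·0 = 0.

0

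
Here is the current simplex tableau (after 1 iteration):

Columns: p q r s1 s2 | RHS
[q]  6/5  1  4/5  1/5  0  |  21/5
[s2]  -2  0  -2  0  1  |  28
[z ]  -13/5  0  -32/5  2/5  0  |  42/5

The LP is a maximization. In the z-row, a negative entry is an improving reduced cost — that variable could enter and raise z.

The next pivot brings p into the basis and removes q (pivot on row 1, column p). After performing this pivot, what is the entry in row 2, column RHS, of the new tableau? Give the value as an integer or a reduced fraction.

Pivot element is row 1, column p: 6/5.
Normalize row 1: new (row 1, RHS) = (21/5)/(6/5) = 7/2.
row 2 ← row 2 − (-2)·(new row 1): 28 − (-2)·(7/2) = 35.

35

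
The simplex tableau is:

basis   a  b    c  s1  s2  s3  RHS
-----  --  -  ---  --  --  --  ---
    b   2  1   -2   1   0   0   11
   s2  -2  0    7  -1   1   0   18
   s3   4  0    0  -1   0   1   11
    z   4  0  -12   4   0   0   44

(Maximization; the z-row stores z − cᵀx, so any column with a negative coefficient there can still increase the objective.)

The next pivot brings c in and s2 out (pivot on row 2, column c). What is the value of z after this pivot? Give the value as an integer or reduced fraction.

Minimum ratio for c: 18/7 = 18/7.
z changes by −(z-row coeff of c)·ratio = −(-12)·(18/7) = 216/7.
New z = 44 + (216/7) = 524/7.

524/7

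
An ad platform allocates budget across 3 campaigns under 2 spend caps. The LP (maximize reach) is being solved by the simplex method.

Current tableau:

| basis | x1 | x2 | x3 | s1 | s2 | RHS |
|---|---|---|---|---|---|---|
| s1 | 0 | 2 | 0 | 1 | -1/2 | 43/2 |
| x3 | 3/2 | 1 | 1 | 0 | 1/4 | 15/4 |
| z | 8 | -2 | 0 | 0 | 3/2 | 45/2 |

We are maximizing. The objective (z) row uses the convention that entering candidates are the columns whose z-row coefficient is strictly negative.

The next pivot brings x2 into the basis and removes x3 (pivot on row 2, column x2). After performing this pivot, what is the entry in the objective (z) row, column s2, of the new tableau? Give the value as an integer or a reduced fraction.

Pivot element is row 2, column x2: 1.
Normalize row 2: new (row 2, s2) = (1/4)/1 = 1/4.
z-row ← z-row − (-2)·(new row 2): 3/2 − (-2)·(1/4) = 2.

2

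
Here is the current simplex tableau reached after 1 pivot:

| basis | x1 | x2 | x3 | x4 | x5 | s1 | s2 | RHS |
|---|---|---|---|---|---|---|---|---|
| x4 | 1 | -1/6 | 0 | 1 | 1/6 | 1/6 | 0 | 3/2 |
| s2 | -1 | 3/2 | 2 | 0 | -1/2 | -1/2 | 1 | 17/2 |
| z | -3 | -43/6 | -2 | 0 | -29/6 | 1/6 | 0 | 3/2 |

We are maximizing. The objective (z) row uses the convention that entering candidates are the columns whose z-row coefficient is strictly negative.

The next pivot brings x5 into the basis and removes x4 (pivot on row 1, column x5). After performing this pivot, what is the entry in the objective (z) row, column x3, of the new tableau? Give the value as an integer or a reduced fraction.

Pivot element is row 1, column x5: 1/6.
Normalize row 1: new (row 1, x3) = 0/(1/6) = 0.
z-row ← z-row − (-29/6)·(new row 1): -2 − (-29/6)·0 = -2.

-2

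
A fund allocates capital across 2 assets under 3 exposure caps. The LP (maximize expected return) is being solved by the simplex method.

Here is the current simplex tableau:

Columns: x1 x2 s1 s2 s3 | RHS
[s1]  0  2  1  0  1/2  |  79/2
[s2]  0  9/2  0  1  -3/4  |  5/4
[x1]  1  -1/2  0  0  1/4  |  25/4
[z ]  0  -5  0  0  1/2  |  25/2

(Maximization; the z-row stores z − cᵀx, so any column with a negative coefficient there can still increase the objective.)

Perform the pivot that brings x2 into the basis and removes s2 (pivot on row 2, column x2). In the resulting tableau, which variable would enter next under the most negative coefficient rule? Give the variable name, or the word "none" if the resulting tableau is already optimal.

s3

Pivot element 9/2. New z-row = old z-row − (-5)·(row 2/(9/2)).
Updated z-row coefficients: x1: 0, x2: 0, s1: 0, s2: 10/9, s3: -1/3.
The most negative is -1/3 in column s3, so s3 would enter next.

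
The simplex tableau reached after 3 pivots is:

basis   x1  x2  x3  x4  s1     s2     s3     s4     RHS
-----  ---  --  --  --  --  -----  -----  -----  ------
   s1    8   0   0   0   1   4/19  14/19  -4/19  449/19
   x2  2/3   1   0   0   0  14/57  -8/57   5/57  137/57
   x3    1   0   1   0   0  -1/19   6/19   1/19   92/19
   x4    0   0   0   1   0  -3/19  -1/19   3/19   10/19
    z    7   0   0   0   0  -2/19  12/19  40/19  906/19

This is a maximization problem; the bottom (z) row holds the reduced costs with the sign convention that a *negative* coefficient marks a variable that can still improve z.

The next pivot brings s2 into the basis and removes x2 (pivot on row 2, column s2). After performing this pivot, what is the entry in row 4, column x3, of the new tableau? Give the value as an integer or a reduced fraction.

0

Pivot element is row 2, column s2: 14/57.
Normalize row 2: new (row 2, x3) = 0/(14/57) = 0.
row 4 ← row 4 − (-3/19)·(new row 2): 0 − (-3/19)·0 = 0.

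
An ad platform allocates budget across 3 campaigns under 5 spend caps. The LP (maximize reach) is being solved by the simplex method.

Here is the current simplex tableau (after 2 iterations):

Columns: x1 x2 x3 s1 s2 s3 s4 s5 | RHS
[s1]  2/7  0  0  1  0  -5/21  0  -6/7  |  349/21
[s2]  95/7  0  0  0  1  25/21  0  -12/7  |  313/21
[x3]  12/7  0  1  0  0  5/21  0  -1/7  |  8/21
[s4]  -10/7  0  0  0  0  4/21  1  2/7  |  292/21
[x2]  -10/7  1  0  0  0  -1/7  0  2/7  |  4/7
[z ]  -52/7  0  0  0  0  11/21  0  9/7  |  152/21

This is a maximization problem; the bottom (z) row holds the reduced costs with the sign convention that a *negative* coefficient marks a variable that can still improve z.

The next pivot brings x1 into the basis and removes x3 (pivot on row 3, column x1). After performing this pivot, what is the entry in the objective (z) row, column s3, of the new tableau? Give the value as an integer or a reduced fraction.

Pivot element is row 3, column x1: 12/7.
Normalize row 3: new (row 3, s3) = (5/21)/(12/7) = 5/36.
z-row ← z-row − (-52/7)·(new row 3): 11/21 − (-52/7)·(5/36) = 14/9.

14/9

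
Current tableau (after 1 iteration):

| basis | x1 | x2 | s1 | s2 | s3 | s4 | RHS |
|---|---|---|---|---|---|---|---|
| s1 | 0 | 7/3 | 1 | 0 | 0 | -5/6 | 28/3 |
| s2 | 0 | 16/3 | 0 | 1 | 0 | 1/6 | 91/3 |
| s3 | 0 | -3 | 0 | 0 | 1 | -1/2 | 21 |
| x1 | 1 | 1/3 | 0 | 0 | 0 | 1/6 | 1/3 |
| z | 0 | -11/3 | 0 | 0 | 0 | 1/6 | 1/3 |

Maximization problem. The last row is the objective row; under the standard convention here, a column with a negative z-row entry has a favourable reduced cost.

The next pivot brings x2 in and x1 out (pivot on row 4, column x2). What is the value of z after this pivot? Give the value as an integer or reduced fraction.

Minimum ratio for x2: (1/3)/(1/3) = 1.
z changes by −(z-row coeff of x2)·ratio = −(-11/3)·1 = 11/3.
New z = 1/3 + (11/3) = 4.

4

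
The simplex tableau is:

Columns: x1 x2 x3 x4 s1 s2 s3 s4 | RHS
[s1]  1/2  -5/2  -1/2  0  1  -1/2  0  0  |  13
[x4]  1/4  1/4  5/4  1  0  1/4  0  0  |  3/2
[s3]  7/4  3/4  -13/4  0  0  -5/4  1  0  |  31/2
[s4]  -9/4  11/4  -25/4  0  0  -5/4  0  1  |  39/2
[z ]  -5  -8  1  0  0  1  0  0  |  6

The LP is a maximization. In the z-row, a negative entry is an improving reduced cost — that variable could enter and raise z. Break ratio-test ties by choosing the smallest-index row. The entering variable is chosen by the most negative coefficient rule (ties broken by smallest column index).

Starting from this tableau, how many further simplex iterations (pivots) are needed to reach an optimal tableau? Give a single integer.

pivot: x2 in, x4 out → z = 54
No improving column remains; optimal.

1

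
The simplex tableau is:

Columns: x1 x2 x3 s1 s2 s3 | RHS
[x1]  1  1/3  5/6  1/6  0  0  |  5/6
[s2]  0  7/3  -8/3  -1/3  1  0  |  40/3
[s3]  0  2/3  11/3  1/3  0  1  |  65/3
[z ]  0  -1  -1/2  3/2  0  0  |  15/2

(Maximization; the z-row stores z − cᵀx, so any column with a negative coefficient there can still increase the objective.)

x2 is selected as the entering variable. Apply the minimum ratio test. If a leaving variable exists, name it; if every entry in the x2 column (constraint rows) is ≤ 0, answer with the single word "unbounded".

Ratios: row 1 (x1): (5/6)/(1/3) = 5/2; row 2 (s2): (40/3)/(7/3) = 40/7; row 3 (s3): (65/3)/(2/3) = 65/2.
Minimum ratio is in the x1 row, so x1 leaves.

x1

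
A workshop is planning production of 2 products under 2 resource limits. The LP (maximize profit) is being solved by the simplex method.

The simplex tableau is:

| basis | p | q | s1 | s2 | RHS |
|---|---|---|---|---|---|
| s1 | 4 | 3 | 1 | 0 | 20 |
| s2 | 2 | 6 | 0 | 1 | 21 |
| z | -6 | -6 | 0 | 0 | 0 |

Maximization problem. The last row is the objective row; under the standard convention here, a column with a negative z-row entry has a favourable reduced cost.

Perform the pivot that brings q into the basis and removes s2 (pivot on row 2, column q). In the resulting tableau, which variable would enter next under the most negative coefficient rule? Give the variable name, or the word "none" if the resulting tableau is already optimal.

Pivot element 6. New z-row = old z-row − (-6)·(row 2/6).
Updated z-row coefficients: p: -4, q: 0, s1: 0, s2: 1.
The most negative is -4 in column p, so p would enter next.

p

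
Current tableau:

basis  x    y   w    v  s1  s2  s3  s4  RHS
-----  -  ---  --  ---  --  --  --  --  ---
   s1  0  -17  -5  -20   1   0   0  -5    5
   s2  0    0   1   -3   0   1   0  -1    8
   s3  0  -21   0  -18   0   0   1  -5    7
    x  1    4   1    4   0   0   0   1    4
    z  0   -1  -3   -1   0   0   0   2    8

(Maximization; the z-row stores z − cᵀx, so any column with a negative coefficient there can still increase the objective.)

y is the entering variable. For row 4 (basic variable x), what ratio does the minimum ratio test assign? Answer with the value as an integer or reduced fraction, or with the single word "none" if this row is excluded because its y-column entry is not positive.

1

Ratio = RHS / (y entry) = 4 / 4 = 1.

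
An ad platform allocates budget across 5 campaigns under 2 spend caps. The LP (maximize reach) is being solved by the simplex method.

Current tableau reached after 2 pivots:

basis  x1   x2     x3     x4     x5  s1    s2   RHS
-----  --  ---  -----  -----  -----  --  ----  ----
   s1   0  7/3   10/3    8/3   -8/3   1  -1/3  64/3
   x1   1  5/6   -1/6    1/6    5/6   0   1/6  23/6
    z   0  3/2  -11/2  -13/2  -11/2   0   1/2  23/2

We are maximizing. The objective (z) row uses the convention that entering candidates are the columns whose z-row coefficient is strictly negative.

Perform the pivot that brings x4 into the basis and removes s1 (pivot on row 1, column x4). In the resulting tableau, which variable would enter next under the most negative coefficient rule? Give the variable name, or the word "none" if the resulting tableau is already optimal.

Pivot element 8/3. New z-row = old z-row − (-13/2)·(row 1/(8/3)).
Updated z-row coefficients: x1: 0, x2: 115/16, x3: 21/8, x4: 0, x5: -12, s1: 39/16, s2: -5/16.
The most negative is -12 in column x5, so x5 would enter next.

x5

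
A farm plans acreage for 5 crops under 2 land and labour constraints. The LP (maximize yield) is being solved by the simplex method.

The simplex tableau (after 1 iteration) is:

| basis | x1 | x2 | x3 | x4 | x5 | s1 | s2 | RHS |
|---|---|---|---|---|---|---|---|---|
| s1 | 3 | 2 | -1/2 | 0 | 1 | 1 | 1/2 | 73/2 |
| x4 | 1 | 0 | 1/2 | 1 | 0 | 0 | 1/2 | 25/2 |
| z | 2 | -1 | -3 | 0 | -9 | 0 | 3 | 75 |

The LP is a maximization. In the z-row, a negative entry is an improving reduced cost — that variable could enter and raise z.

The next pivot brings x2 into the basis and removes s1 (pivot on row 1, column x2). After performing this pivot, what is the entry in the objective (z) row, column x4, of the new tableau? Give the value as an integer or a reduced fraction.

Pivot element is row 1, column x2: 2.
Normalize row 1: new (row 1, x4) = 0/2 = 0.
z-row ← z-row − (-1)·(new row 1): 0 − (-1)·0 = 0.

0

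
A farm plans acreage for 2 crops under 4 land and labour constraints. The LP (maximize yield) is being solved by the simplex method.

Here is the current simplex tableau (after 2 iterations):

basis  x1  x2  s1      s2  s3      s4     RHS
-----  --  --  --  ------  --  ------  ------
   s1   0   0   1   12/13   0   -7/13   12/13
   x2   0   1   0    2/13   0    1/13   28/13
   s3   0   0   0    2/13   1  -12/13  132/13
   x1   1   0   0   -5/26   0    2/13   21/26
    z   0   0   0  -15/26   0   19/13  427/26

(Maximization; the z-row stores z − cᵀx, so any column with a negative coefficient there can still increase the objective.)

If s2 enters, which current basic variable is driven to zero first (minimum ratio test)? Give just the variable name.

Ratios: row 1 (s1): (12/13)/(12/13) = 1; row 2 (x2): (28/13)/(2/13) = 14; row 3 (s3): (132/13)/(2/13) = 66; row 4 (x1): entry -5/26 ≤ 0, skip.
Minimum ratio 1 is in the s1 row, so s1 leaves.

s1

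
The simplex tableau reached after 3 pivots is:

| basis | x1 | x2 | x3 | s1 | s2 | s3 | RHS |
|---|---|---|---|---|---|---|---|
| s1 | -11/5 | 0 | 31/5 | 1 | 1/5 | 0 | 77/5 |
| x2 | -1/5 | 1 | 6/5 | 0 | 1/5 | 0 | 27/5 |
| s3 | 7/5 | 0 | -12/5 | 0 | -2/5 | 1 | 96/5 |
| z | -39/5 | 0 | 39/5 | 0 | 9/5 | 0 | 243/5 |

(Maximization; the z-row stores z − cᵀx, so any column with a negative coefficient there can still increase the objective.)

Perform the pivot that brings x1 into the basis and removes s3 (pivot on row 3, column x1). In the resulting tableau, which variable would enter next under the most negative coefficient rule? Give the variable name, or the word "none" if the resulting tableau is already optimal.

x3

Pivot element 7/5. New z-row = old z-row − (-39/5)·(row 3/(7/5)).
Updated z-row coefficients: x1: 0, x2: 0, x3: -39/7, s1: 0, s2: -3/7, s3: 39/7.
The most negative is -39/7 in column x3, so x3 would enter next.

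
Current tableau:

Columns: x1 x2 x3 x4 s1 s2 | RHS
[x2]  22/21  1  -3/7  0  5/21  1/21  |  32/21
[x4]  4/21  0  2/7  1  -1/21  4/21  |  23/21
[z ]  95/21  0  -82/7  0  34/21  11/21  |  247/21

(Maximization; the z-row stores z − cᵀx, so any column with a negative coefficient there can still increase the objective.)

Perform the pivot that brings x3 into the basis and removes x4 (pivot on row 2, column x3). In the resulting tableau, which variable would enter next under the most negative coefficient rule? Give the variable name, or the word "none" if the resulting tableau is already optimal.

Pivot element 2/7. New z-row = old z-row − (-82/7)·(row 2/(2/7)).
Updated z-row coefficients: x1: 37/3, x2: 0, x3: 0, x4: 41, s1: -1/3, s2: 25/3.
The most negative is -1/3 in column s1, so s1 would enter next.

s1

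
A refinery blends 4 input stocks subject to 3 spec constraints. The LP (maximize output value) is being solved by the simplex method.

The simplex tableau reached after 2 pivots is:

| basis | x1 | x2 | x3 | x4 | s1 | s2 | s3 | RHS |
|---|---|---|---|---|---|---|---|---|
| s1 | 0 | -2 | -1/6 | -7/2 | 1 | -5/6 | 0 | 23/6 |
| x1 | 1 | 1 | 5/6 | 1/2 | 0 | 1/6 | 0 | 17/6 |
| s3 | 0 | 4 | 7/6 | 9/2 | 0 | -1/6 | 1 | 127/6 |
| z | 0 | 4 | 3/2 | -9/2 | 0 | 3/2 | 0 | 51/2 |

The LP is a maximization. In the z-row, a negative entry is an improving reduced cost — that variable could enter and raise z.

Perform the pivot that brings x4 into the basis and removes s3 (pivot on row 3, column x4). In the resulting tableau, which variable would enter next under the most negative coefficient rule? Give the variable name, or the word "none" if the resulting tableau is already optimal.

Pivot element 9/2. New z-row = old z-row − (-9/2)·(row 3/(9/2)).
Updated z-row coefficients: x1: 0, x2: 8, x3: 8/3, x4: 0, s1: 0, s2: 4/3, s3: 1.
No coefficient is strictly negative; the tableau after this pivot is optimal.

none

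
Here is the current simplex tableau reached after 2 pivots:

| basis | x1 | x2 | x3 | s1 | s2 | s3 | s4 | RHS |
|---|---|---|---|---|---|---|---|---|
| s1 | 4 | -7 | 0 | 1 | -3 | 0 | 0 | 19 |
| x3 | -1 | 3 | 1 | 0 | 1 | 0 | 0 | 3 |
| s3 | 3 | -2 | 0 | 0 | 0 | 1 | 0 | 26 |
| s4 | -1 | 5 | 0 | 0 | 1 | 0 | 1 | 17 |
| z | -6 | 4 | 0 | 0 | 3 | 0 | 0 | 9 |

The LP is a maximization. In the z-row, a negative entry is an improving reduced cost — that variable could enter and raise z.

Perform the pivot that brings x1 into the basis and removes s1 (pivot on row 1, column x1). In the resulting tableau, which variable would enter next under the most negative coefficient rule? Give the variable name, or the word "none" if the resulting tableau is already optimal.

Pivot element 4. New z-row = old z-row − (-6)·(row 1/4).
Updated z-row coefficients: x1: 0, x2: -13/2, x3: 0, s1: 3/2, s2: -3/2, s3: 0, s4: 0.
The most negative is -13/2 in column x2, so x2 would enter next.

x2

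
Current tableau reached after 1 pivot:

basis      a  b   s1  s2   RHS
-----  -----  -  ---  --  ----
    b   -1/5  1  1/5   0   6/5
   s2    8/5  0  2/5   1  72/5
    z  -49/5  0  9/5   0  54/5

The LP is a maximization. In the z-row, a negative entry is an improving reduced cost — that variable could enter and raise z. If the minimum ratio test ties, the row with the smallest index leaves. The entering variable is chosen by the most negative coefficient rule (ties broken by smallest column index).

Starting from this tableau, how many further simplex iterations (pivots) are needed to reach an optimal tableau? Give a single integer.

pivot: a in, s2 out → z = 99
No improving column remains; optimal.

1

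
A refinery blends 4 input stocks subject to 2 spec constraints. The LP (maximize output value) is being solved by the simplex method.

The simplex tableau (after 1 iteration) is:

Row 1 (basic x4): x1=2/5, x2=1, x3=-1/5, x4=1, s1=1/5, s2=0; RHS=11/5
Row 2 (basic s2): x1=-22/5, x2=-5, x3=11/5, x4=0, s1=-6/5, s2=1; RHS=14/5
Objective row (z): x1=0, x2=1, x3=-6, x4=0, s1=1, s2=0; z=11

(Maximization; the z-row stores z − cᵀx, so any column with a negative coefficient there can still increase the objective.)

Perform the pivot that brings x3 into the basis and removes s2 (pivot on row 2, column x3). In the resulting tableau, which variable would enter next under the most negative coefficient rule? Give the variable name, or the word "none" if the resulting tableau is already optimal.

x2

Pivot element 11/5. New z-row = old z-row − (-6)·(row 2/(11/5)).
Updated z-row coefficients: x1: -12, x2: -139/11, x3: 0, x4: 0, s1: -25/11, s2: 30/11.
The most negative is -139/11 in column x2, so x2 would enter next.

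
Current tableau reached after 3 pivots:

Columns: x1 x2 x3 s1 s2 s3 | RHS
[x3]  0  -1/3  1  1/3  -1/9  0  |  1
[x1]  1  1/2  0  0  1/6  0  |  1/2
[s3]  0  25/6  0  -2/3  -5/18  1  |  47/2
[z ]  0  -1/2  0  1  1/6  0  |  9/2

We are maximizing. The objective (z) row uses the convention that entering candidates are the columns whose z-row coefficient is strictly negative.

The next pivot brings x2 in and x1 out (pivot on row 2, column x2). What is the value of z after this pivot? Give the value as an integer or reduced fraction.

Minimum ratio for x2: (1/2)/(1/2) = 1.
z changes by −(z-row coeff of x2)·ratio = −(-1/2)·1 = 1/2.
New z = 9/2 + (1/2) = 5.

5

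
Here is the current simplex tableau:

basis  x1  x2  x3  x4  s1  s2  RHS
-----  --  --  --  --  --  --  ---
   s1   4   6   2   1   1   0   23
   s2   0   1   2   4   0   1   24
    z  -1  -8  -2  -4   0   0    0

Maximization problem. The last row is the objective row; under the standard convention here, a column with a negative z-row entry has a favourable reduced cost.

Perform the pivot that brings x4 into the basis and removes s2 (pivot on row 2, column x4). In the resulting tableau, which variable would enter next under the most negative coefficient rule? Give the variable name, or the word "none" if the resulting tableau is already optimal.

Pivot element 4. New z-row = old z-row − (-4)·(row 2/4).
Updated z-row coefficients: x1: -1, x2: -7, x3: 0, x4: 0, s1: 0, s2: 1.
The most negative is -7 in column x2, so x2 would enter next.

x2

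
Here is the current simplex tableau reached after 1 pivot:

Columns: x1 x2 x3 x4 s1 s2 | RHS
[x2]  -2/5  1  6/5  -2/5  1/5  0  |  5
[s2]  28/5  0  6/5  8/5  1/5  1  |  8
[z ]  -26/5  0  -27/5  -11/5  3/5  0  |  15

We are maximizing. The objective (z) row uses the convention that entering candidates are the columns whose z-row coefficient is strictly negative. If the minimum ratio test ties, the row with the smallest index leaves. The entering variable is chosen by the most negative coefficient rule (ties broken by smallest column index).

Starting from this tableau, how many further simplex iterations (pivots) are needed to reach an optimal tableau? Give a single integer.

pivot: x3 in, x2 out → z = 75/2
pivot: x1 in, s2 out → z = 41
pivot: x4 in, x1 out → z = 87/2
No improving column remains; optimal.

3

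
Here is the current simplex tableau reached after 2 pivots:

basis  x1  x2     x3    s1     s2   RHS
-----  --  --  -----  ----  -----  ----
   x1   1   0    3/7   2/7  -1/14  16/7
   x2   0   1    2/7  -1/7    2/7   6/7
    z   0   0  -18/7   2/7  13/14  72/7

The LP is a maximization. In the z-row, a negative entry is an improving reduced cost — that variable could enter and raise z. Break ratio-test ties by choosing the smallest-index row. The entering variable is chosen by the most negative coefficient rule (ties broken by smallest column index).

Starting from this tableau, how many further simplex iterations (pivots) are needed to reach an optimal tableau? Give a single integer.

pivot: x3 in, x2 out → z = 18
pivot: s1 in, x1 out → z = 20
No improving column remains; optimal.

2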